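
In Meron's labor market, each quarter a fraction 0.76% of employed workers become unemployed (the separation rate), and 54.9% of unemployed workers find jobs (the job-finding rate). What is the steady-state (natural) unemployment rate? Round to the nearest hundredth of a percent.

Steady-state unemployment rate ≈ 1.37%.

At steady state the flows balance: s·E = f·U, so U/(E+U) = s/(s+f).
u* = 0.76 / (0.76 + 54.9) = 0.76 / 55.66 = 1.37%.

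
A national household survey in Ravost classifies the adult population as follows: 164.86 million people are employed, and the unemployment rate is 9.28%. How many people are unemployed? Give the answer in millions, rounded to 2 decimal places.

Let U be the number unemployed. The labor force is E + U, and U/(E+U) = 0.0928.
So U = 0.0928 × 164.86 / (1 − 0.0928) = 15.2990 / 0.9072 ≈ 16.86 million.

About 16.86 million are unemployed.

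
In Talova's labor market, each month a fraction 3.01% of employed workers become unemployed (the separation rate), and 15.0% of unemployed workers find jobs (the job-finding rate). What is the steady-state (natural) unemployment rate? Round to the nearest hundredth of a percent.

Steady-state unemployment rate ≈ 16.71%.

At steady state the flows balance: s·E = f·U, so U/(E+U) = s/(s+f).
u* = 3.01 / (3.01 + 15.0) = 3.01 / 18.01 = 16.71%.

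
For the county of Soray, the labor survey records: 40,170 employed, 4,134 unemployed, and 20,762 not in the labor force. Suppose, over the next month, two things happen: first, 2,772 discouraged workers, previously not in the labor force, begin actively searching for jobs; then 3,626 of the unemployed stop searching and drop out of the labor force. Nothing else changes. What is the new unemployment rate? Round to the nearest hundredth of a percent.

New unemployment rate ≈ 7.55%.

Initially, labor force = 40,170 + 4,134 = 44,304, so u = 4,134/44,304 = 9.33%.
After the first change, unemployed and labor force both rise by 2,772 → E = 40,170, U = 6,906, labor force = 47,076.
After the second change, unemployed and labor force both fall by 3,626 → E = 40,170, U = 3,280, labor force = 43,450.
New unemployment rate = 3,280 / 43,450 = 7.55%.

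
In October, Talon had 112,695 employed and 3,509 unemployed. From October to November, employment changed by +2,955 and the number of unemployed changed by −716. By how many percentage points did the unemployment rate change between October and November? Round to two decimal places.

October: labor force = 112,695 + 3,509 = 116,204; u = 3,509/116,204 = 3.02%.
November: labor force = 115,650 + 2,793 = 118,443; u = 2,793/118,443 = 2.36%.
Change = 2.36% − 3.02% = −0.66 pp.

The unemployment rate changed by −0.66 percentage points.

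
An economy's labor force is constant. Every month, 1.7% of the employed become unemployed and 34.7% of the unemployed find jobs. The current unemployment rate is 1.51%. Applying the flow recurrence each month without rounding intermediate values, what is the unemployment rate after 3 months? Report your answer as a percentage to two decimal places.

Unemployment rate after three months ≈ 3.86%.

With a fixed labor force, u_{t+1} = u_t + s·(1−u_t) − f·u_t = u_t·(1−s−f) + s.
Here 1−s−f = 0.636 and s = 0.017.
u_1 = 0.015100 × 0.636 + 0.017 = 0.026604.
u_2 = 0.026604 × 0.636 + 0.017 = 0.033920.
u_3 = 0.033920 × 0.636 + 0.017 = 0.038573.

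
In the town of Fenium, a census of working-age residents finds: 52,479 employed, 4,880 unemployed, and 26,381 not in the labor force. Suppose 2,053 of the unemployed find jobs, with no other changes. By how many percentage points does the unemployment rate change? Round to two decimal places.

The unemployment rate changes by −3.58 percentage points.

Initially, labor force = 52,479 + 4,880 = 57,359, so u = 4,880/57,359 = 8.51%.
After the change, unemployed falls and employed rises by 2,053; labor force unchanged → E = 54,532, U = 2,827, labor force = 57,359.
New unemployment rate = 2,827 / 57,359 = 4.93%.
Change = 4.93% − 8.51% = −3.58 percentage points.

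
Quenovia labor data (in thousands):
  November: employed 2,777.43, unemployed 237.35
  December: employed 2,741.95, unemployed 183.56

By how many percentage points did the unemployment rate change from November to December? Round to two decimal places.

November: labor force = 2,777.43 + 237.35 = 3,014.78; u = 237.35/3,014.78 = 7.87%.
December: labor force = 2,741.95 + 183.56 = 2,925.51; u = 183.56/2,925.51 = 6.27%.
Change = 6.27% − 7.87% = −1.60 pp.

The unemployment rate changed by −1.60 percentage points.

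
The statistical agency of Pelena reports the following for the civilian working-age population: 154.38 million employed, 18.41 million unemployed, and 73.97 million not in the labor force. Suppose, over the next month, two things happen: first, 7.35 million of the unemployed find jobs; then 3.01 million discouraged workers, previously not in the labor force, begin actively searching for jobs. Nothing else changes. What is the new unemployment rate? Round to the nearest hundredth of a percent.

Initially, labor force = 154.38 + 18.41 = 172.79 million, so u = 18.41/172.79 = 10.65%.
After the first change, unemployed falls and employed rises by 7.35; labor force unchanged → E = 161.73, U = 11.06, labor force = 172.79 million.
After the second change, unemployed and labor force both rise by 3.01 → E = 161.73, U = 14.07, labor force = 175.80 million.
New unemployment rate = 14.07 / 175.80 = 8.00%.

New unemployment rate ≈ 8.00%.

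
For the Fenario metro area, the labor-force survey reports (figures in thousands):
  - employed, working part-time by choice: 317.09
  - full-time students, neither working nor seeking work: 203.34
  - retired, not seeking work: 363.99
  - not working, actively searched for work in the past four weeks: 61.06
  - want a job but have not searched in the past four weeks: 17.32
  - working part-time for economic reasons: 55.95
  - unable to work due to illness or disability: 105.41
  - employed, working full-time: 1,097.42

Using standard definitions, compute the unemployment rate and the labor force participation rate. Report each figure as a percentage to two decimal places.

Unemployment rate ≈ 3.99%; labor force participation rate ≈ 68.94%.

Employed = 317.09 + 55.95 + 1,097.42 = 1,470.46 thousand (anyone who worked, including part-time for economic reasons, counts as employed).
Unemployed = 61.06 thousand.
Labor force = 1,470.46 + 61.06 = 1,531.52 thousand.
Not in labor force = 203.34 + 363.99 + 17.32 + 105.41 = 690.06 thousand (those not working and not actively searching are outside the labor force — including those who want a job but have given up searching).
Civilian working-age population = 1,531.52 + 690.06 = 2,221.58 thousand.
Unemployment rate = 61.06 / 1,531.52 = 3.99%.
Labor force participation rate = 1,531.52 / 2,221.58 = 68.94%.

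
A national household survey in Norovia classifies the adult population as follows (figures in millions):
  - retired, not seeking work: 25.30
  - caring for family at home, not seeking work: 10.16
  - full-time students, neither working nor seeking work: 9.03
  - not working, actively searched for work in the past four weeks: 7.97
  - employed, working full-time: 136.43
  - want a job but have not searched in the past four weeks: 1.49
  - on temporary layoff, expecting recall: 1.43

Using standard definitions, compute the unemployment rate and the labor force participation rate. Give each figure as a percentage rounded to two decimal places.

Employed = 136.43 million.
Unemployed = 7.97 + 1.43 = 9.40 million (jobless and actively searching, or on temporary layoff).
Labor force = 136.43 + 9.40 = 145.83 million.
Not in labor force = 25.30 + 10.16 + 9.03 + 1.49 = 45.98 million (those not working and not actively searching are outside the labor force — including those who want a job but have given up searching).
Civilian working-age population = 145.83 + 45.98 = 191.81 million.
Unemployment rate = 9.40 / 145.83 = 6.45%.
Labor force participation rate = 145.83 / 191.81 = 76.03%.

Unemployment rate ≈ 6.45%; labor force participation rate ≈ 76.03%.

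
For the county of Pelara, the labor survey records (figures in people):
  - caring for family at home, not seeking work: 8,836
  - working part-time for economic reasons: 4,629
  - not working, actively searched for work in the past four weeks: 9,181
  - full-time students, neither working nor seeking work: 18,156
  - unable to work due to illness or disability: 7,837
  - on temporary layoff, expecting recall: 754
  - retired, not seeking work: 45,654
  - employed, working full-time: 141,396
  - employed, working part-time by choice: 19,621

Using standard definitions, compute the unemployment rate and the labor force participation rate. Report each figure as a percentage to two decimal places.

Unemployment rate ≈ 5.66%; labor force participation rate ≈ 68.57%.

Employed = 4,629 + 141,396 + 19,621 = 165,646 (anyone who worked, including part-time for economic reasons, counts as employed).
Unemployed = 9,181 + 754 = 9,935 (jobless and actively searching, or on temporary layoff).
Labor force = 165,646 + 9,935 = 175,581.
Not in labor force = 8,836 + 18,156 + 7,837 + 45,654 = 80,483 (those not working and not actively searching are outside the labor force).
Civilian working-age population = 175,581 + 80,483 = 256,064.
Unemployment rate = 9,935 / 175,581 = 5.66%.
Labor force participation rate = 175,581 / 256,064 = 68.57%.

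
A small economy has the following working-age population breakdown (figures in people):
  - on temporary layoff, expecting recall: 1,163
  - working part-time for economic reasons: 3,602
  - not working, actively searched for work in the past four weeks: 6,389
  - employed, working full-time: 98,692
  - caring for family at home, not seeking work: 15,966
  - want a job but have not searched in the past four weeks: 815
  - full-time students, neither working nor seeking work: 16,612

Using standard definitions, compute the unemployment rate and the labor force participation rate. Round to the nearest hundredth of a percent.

Unemployment rate ≈ 6.88%; labor force participation rate ≈ 76.69%.

Employed = 3,602 + 98,692 = 102,294 (anyone who worked, including part-time for economic reasons, counts as employed).
Unemployed = 1,163 + 6,389 = 7,552 (jobless and actively searching, or on temporary layoff).
Labor force = 102,294 + 7,552 = 109,846.
Not in labor force = 15,966 + 815 + 16,612 = 33,393 (those not working and not actively searching are outside the labor force — including those who want a job but have given up searching).
Civilian working-age population = 109,846 + 33,393 = 143,239.
Unemployment rate = 7,552 / 109,846 = 6.88%.
Labor force participation rate = 109,846 / 143,239 = 76.69%.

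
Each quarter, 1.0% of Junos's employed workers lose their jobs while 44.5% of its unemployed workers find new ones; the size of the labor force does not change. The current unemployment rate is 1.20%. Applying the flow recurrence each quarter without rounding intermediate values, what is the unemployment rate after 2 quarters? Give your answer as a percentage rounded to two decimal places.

Unemployment rate after two quarters ≈ 1.90%.

With a fixed labor force, u_{t+1} = u_t + s·(1−u_t) − f·u_t = u_t·(1−s−f) + s.
Here 1−s−f = 0.545 and s = 0.010.
u_1 = 0.012000 × 0.545 + 0.010 = 0.016540.
u_2 = 0.016540 × 0.545 + 0.010 = 0.019014.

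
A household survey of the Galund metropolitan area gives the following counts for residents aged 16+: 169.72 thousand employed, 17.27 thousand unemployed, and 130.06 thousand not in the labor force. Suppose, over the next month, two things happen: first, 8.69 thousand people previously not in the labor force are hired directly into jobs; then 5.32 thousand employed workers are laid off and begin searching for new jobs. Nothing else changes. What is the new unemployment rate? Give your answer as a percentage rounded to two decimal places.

New unemployment rate ≈ 11.54%.

Initially, labor force = 169.72 + 17.27 = 186.99 thousand, so u = 17.27/186.99 = 9.24%.
After the first change, employed and labor force both rise by 8.69; unemployed unchanged → E = 178.41, U = 17.27, labor force = 195.68 thousand.
After the second change, employed falls and unemployed rises by 5.32; labor force unchanged → E = 173.09, U = 22.59, labor force = 195.68 thousand.
New unemployment rate = 22.59 / 195.68 = 11.54%.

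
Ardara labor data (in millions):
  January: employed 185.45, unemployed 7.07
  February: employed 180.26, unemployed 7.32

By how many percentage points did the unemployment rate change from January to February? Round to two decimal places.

January: labor force = 185.45 + 7.07 = 192.52; u = 7.07/192.52 = 3.67%.
February: labor force = 180.26 + 7.32 = 187.58; u = 7.32/187.58 = 3.90%.
Change = 3.90% − 3.67% = +0.23 pp.

The unemployment rate changed by +0.23 percentage points.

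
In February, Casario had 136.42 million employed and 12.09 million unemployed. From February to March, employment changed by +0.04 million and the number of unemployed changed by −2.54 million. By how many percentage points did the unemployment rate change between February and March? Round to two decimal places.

The unemployment rate changed by −1.60 percentage points.

February: labor force = 136.42 + 12.09 = 148.51; u = 12.09/148.51 = 8.14%.
March: labor force = 136.46 + 9.55 = 146.01; u = 9.55/146.01 = 6.54%.
Change = 6.54% − 8.14% = −1.60 pp.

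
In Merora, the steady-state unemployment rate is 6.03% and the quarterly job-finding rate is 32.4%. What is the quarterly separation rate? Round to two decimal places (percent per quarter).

From u* = s/(s+f): s = u·f/(1−u).
s = 0.0603 × 32.4 / (1 − 0.0603) = 1.9537 / 0.9397 ≈ 2.08% per quarter.

Separation rate ≈ 2.08% per quarter.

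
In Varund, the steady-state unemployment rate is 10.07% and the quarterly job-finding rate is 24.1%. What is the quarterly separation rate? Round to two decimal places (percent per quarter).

Separation rate ≈ 2.70% per quarter.

From u* = s/(s+f): s = u·f/(1−u).
s = 0.1007 × 24.1 / (1 − 0.1007) = 2.4269 / 0.8993 ≈ 2.70% per quarter.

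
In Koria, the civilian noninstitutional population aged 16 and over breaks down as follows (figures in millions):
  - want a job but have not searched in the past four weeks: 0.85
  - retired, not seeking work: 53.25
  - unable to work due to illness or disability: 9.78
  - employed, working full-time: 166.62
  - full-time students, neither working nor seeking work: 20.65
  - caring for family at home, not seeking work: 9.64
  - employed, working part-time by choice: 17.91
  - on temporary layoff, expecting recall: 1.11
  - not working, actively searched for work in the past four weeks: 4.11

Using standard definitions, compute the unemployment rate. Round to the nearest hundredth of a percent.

Employed = 166.62 + 17.91 = 184.53 million.
Unemployed = 1.11 + 4.11 = 5.22 million (jobless and actively searching, or on temporary layoff).
Labor force = 184.53 + 5.22 = 189.75 million.
Unemployment rate = 5.22 / 189.75 = 2.75%.

Unemployment rate ≈ 2.75%.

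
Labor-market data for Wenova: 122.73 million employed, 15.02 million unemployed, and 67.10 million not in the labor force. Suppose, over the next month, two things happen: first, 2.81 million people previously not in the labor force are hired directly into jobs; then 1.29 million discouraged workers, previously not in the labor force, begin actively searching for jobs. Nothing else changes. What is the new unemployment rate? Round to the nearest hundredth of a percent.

Initially, labor force = 122.73 + 15.02 = 137.75 million, so u = 15.02/137.75 = 10.90%.
After the first change, employed and labor force both rise by 2.81; unemployed unchanged → E = 125.54, U = 15.02, labor force = 140.56 million.
After the second change, unemployed and labor force both rise by 1.29 → E = 125.54, U = 16.31, labor force = 141.85 million.
New unemployment rate = 16.31 / 141.85 = 11.50%.

New unemployment rate ≈ 11.50%.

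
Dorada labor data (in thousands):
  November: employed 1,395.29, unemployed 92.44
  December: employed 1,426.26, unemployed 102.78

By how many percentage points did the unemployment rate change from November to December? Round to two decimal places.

The unemployment rate changed by +0.51 percentage points.

November: labor force = 1,395.29 + 92.44 = 1,487.73; u = 92.44/1,487.73 = 6.21%.
December: labor force = 1,426.26 + 102.78 = 1,529.04; u = 102.78/1,529.04 = 6.72%.
Change = 6.72% − 6.21% = +0.51 pp.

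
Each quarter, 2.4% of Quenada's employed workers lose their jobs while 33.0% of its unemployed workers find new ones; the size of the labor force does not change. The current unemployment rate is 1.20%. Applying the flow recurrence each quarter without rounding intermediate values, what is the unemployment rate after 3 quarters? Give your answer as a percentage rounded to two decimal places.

Unemployment rate after three quarters ≈ 5.28%.

With a fixed labor force, u_{t+1} = u_t + s·(1−u_t) − f·u_t = u_t·(1−s−f) + s.
Here 1−s−f = 0.646 and s = 0.024.
u_1 = 0.012000 × 0.646 + 0.024 = 0.031752.
u_2 = 0.031752 × 0.646 + 0.024 = 0.044512.
u_3 = 0.044512 × 0.646 + 0.024 = 0.052755.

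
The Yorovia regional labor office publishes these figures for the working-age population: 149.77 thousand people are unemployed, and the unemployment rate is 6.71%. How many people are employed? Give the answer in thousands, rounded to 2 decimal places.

About 2,082.27 thousand are employed.

Labor force = U / u = 149.77 / 0.0671 ≈ 2,232.04 thousand.
Employed = labor force − unemployed = 2,232.04 − 149.77 = 2,082.27 thousand.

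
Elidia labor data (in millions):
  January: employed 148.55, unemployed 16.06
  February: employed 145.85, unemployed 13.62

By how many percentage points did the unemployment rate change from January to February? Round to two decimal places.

The unemployment rate changed by −1.22 percentage points.

January: labor force = 148.55 + 16.06 = 164.61; u = 16.06/164.61 = 9.76%.
February: labor force = 145.85 + 13.62 = 159.47; u = 13.62/159.47 = 8.54%.
Change = 8.54% − 9.76% = −1.22 pp.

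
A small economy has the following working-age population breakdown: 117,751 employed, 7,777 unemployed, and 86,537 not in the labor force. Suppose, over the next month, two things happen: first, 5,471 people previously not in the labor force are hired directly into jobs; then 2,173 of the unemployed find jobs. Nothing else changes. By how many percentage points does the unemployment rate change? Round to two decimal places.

The unemployment rate changes by −1.92 percentage points.

Initially, labor force = 117,751 + 7,777 = 125,528, so u = 7,777/125,528 = 6.20%.
After the first change, employed and labor force both rise by 5,471; unemployed unchanged → E = 123,222, U = 7,777, labor force = 130,999.
After the second change, unemployed falls and employed rises by 2,173; labor force unchanged → E = 125,395, U = 5,604, labor force = 130,999.
New unemployment rate = 5,604 / 130,999 = 4.28%.
Change = 4.28% − 6.20% = −1.92 percentage points.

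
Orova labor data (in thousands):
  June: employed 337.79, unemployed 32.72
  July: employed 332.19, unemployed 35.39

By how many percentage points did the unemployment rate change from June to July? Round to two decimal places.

The unemployment rate changed by +0.80 percentage points.

June: labor force = 337.79 + 32.72 = 370.51; u = 32.72/370.51 = 8.83%.
July: labor force = 332.19 + 35.39 = 367.58; u = 35.39/367.58 = 9.63%.
Change = 9.63% − 8.83% = +0.80 pp.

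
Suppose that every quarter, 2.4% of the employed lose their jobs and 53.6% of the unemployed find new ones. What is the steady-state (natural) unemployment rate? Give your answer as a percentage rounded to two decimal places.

Steady-state unemployment rate ≈ 4.29%.

At steady state the flows balance: s·E = f·U, so U/(E+U) = s/(s+f).
u* = 2.4 / (2.4 + 53.6) = 2.4 / 56.00 = 4.29%.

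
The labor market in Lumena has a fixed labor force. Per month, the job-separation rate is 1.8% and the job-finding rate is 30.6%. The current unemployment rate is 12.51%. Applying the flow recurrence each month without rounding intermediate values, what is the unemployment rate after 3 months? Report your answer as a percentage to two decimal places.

Unemployment rate after three months ≈ 7.70%.

With a fixed labor force, u_{t+1} = u_t + s·(1−u_t) − f·u_t = u_t·(1−s−f) + s.
Here 1−s−f = 0.676 and s = 0.018.
u_1 = 0.125100 × 0.676 + 0.018 = 0.102568.
u_2 = 0.102568 × 0.676 + 0.018 = 0.087336.
u_3 = 0.087336 × 0.676 + 0.018 = 0.077039.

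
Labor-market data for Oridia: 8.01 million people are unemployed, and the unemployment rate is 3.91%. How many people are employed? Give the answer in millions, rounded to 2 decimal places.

About 196.85 million are employed.

Labor force = U / u = 8.01 / 0.0391 ≈ 204.86 million.
Employed = labor force − unemployed = 204.86 − 8.01 = 196.85 million.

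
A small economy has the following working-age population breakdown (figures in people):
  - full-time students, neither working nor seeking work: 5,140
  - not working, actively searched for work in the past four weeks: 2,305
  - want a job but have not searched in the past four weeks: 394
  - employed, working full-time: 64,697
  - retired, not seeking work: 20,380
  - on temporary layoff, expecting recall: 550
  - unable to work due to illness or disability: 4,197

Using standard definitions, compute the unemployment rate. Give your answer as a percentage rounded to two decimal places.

Unemployment rate ≈ 4.23%.

Employed = 64,697.
Unemployed = 2,305 + 550 = 2,855 (jobless and actively searching, or on temporary layoff).
Labor force = 64,697 + 2,855 = 67,552.
Unemployment rate = 2,855 / 67,552 = 4.23%.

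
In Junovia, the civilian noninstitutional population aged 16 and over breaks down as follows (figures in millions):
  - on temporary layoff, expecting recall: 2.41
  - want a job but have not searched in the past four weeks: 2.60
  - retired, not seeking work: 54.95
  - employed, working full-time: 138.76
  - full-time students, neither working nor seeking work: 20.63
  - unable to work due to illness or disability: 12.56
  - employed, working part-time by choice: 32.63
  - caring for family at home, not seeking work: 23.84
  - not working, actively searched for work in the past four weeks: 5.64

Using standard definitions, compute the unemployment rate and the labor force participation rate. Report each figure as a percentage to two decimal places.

Employed = 138.76 + 32.63 = 171.39 million.
Unemployed = 2.41 + 5.64 = 8.05 million (jobless and actively searching, or on temporary layoff).
Labor force = 171.39 + 8.05 = 179.44 million.
Not in labor force = 2.60 + 54.95 + 20.63 + 12.56 + 23.84 = 114.58 million (those not working and not actively searching are outside the labor force — including those who want a job but have given up searching).
Civilian working-age population = 179.44 + 114.58 = 294.02 million.
Unemployment rate = 8.05 / 179.44 = 4.49%.
Labor force participation rate = 179.44 / 294.02 = 61.03%.

Unemployment rate ≈ 4.49%; labor force participation rate ≈ 61.03%.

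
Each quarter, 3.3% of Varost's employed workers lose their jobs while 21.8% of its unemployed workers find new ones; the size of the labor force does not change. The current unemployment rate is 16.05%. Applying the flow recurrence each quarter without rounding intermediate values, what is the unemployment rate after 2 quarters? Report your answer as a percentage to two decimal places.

Unemployment rate after two quarters ≈ 14.78%.

With a fixed labor force, u_{t+1} = u_t + s·(1−u_t) − f·u_t = u_t·(1−s−f) + s.
Here 1−s−f = 0.749 and s = 0.033.
u_1 = 0.160500 × 0.749 + 0.033 = 0.153215.
u_2 = 0.153215 × 0.749 + 0.033 = 0.147758.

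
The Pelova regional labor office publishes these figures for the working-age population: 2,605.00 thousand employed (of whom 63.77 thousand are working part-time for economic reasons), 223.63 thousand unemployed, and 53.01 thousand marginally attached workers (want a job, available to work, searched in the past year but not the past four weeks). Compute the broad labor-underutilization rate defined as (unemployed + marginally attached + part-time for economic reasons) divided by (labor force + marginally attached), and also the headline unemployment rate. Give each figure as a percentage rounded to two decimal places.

Labor force = 2,605.00 + 223.63 = 2,828.63 thousand.
Numerator = 223.63 + 53.01 + 63.77 = 340.41 thousand.
Denominator = 2,828.63 + 53.01 = 2,881.64 thousand.
Broad rate = 340.41 / 2,881.64 = 11.81%.
Headline unemployment rate = 223.63 / 2,828.63 = 7.91%.

Broad underutilization rate ≈ 11.81%; headline unemployment rate ≈ 7.91%.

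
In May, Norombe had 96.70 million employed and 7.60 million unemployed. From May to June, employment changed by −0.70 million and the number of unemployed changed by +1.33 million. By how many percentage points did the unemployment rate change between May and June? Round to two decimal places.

May: labor force = 96.70 + 7.60 = 104.30; u = 7.60/104.30 = 7.29%.
June: labor force = 96.00 + 8.93 = 104.93; u = 8.93/104.93 = 8.51%.
Change = 8.51% − 7.29% = +1.22 pp.

The unemployment rate changed by +1.22 percentage points.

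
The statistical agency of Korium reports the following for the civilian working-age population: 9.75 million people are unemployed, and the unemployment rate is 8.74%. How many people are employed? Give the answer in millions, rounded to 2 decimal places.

About 101.81 million are employed.

Labor force = U / u = 9.75 / 0.0874 ≈ 111.56 million.
Employed = labor force − unemployed = 111.56 − 9.75 = 101.81 million.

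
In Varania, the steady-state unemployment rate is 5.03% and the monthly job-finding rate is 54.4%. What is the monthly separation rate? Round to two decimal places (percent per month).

Separation rate ≈ 2.88% per month.

From u* = s/(s+f): s = u·f/(1−u).
s = 0.0503 × 54.4 / (1 − 0.0503) = 2.7363 / 0.9497 ≈ 2.88% per month.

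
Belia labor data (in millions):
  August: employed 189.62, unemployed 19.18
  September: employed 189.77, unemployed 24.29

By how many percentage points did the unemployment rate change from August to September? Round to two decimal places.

The unemployment rate changed by +2.16 percentage points.

August: labor force = 189.62 + 19.18 = 208.80; u = 19.18/208.80 = 9.19%.
September: labor force = 189.77 + 24.29 = 214.06; u = 24.29/214.06 = 11.35%.
Change = 11.35% − 9.19% = +2.16 pp.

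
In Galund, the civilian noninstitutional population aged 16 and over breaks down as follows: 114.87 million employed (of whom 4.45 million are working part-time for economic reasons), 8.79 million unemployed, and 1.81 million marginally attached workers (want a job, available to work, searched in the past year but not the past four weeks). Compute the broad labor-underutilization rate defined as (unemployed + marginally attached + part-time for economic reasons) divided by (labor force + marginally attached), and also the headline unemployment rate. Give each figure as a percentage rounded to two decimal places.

Labor force = 114.87 + 8.79 = 123.66 million.
Numerator = 8.79 + 1.81 + 4.45 = 15.05 million.
Denominator = 123.66 + 1.81 = 125.47 million.
Broad rate = 15.05 / 125.47 = 11.99%.
Headline unemployment rate = 8.79 / 123.66 = 7.11%.

Broad underutilization rate ≈ 11.99%; headline unemployment rate ≈ 7.11%.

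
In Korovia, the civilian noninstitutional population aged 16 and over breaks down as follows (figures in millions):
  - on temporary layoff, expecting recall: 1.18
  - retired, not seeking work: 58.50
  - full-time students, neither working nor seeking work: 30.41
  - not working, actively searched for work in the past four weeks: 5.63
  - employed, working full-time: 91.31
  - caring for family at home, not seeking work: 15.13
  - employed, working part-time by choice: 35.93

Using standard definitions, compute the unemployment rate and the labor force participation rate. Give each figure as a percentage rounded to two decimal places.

Unemployment rate ≈ 5.08%; labor force participation rate ≈ 56.30%.

Employed = 91.31 + 35.93 = 127.24 million.
Unemployed = 1.18 + 5.63 = 6.81 million (jobless and actively searching, or on temporary layoff).
Labor force = 127.24 + 6.81 = 134.05 million.
Not in labor force = 58.50 + 30.41 + 15.13 = 104.04 million (those not working and not actively searching are outside the labor force).
Civilian working-age population = 134.05 + 104.04 = 238.09 million.
Unemployment rate = 6.81 / 134.05 = 5.08%.
Labor force participation rate = 134.05 / 238.09 = 56.30%.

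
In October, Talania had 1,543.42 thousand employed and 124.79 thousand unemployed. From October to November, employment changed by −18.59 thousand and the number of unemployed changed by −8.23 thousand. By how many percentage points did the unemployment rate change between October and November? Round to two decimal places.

The unemployment rate changed by −0.38 percentage points.

October: labor force = 1,543.42 + 124.79 = 1,668.21; u = 124.79/1,668.21 = 7.48%.
November: labor force = 1,524.83 + 116.56 = 1,641.39; u = 116.56/1,641.39 = 7.10%.
Change = 7.10% − 7.48% = −0.38 pp.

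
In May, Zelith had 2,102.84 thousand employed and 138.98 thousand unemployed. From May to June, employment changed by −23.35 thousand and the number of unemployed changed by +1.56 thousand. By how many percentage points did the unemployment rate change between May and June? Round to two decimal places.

The unemployment rate changed by +0.13 percentage points.

May: labor force = 2,102.84 + 138.98 = 2,241.82; u = 138.98/2,241.82 = 6.20%.
June: labor force = 2,079.49 + 140.54 = 2,220.03; u = 140.54/2,220.03 = 6.33%.
Change = 6.33% − 6.20% = +0.13 pp.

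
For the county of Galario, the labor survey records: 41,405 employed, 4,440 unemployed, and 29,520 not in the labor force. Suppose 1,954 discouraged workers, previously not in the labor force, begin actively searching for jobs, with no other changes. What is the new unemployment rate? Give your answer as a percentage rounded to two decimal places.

New unemployment rate ≈ 13.38%.

Initially, labor force = 41,405 + 4,440 = 45,845, so u = 4,440/45,845 = 9.68%.
After the change, unemployed and labor force both rise by 1,954 → E = 41,405, U = 6,394, labor force = 47,799.
New unemployment rate = 6,394 / 47,799 = 13.38%.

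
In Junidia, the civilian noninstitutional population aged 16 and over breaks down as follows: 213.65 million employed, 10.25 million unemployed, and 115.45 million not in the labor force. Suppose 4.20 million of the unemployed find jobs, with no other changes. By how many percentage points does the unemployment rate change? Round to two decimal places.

The unemployment rate changes by −1.88 percentage points.

Initially, labor force = 213.65 + 10.25 = 223.90 million, so u = 10.25/223.90 = 4.58%.
After the change, unemployed falls and employed rises by 4.20; labor force unchanged → E = 217.85, U = 6.05, labor force = 223.90 million.
New unemployment rate = 6.05 / 223.90 = 2.70%.
Change = 2.70% − 4.58% = −1.88 percentage points.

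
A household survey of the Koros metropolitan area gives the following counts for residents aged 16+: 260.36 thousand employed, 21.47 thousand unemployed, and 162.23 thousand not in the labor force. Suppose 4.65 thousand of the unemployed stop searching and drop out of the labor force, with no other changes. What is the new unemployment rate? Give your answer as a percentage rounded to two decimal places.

New unemployment rate ≈ 6.07%.

Initially, labor force = 260.36 + 21.47 = 281.83 thousand, so u = 21.47/281.83 = 7.62%.
After the change, unemployed and labor force both fall by 4.65 → E = 260.36, U = 16.82, labor force = 277.18 thousand.
New unemployment rate = 16.82 / 277.18 = 6.07%.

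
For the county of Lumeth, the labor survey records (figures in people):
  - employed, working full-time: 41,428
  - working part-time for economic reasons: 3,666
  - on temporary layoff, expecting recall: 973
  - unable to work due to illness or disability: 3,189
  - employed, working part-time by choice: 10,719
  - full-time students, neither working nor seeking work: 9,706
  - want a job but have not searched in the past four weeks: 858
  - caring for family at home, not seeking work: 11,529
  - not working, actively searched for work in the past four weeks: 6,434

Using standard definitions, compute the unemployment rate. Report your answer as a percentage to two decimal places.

Unemployment rate ≈ 11.72%.

Employed = 41,428 + 3,666 + 10,719 = 55,813 (anyone who worked, including part-time for economic reasons, counts as employed).
Unemployed = 973 + 6,434 = 7,407 (jobless and actively searching, or on temporary layoff).
Labor force = 55,813 + 7,407 = 63,220.
Unemployment rate = 7,407 / 63,220 = 11.72%.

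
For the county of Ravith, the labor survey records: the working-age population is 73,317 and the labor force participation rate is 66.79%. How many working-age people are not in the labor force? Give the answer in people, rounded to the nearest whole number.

About 24,349 are not in the labor force.

Share not in the labor force = 1 − 0.6679 = 0.3321.
Not in labor force = 0.3321 × 73,317 ≈ 24,349.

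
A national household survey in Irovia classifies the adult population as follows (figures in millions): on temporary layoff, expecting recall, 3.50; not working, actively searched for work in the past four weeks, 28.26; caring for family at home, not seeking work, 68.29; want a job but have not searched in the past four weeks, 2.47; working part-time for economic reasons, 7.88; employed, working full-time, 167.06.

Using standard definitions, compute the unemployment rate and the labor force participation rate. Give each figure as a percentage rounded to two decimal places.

Employed = 7.88 + 167.06 = 174.94 million (anyone who worked, including part-time for economic reasons, counts as employed).
Unemployed = 3.50 + 28.26 = 31.76 million (jobless and actively searching, or on temporary layoff).
Labor force = 174.94 + 31.76 = 206.70 million.
Not in labor force = 68.29 + 2.47 = 70.76 million (those not working and not actively searching are outside the labor force — including those who want a job but have given up searching).
Civilian working-age population = 206.70 + 70.76 = 277.46 million.
Unemployment rate = 31.76 / 206.70 = 15.37%.
Labor force participation rate = 206.70 / 277.46 = 74.50%.

Unemployment rate ≈ 15.37%; labor force participation rate ≈ 74.50%.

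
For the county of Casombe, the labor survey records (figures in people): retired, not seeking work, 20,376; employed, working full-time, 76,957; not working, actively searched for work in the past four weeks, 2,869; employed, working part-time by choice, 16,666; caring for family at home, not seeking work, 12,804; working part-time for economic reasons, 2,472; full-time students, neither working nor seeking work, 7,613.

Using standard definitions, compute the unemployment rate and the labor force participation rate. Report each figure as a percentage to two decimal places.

Unemployment rate ≈ 2.90%; labor force participation rate ≈ 70.81%.

Employed = 76,957 + 16,666 + 2,472 = 96,095 (anyone who worked, including part-time for economic reasons, counts as employed).
Unemployed = 2,869.
Labor force = 96,095 + 2,869 = 98,964.
Not in labor force = 20,376 + 12,804 + 7,613 = 40,793 (those not working and not actively searching are outside the labor force).
Civilian working-age population = 98,964 + 40,793 = 139,757.
Unemployment rate = 2,869 / 98,964 = 2.90%.
Labor force participation rate = 98,964 / 139,757 = 70.81%.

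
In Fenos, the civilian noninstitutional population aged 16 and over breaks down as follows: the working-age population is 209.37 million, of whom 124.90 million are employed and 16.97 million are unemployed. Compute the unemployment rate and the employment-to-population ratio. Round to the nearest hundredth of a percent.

Unemployment rate ≈ 11.96%; employment-population ratio ≈ 59.66%.

Labor force = employed + unemployed = 124.90 + 16.97 = 141.87 million.
Unemployment rate = 16.97 / 141.87 = 11.96%.
Employment-population ratio = 124.90 / 209.37 = 59.66%.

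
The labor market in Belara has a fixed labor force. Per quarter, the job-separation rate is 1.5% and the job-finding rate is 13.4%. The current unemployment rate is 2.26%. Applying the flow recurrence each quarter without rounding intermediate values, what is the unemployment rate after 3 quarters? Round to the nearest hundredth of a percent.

Unemployment rate after three quarters ≈ 5.26%.

With a fixed labor force, u_{t+1} = u_t + s·(1−u_t) − f·u_t = u_t·(1−s−f) + s.
Here 1−s−f = 0.851 and s = 0.015.
u_1 = 0.022600 × 0.851 + 0.015 = 0.034233.
u_2 = 0.034233 × 0.851 + 0.015 = 0.044132.
u_3 = 0.044132 × 0.851 + 0.015 = 0.052556.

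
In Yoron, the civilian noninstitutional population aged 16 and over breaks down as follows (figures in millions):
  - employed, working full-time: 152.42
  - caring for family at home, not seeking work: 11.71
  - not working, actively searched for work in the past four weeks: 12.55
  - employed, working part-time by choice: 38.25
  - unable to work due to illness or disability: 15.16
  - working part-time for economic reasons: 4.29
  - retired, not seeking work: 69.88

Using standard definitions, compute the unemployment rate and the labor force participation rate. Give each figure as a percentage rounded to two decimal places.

Unemployment rate ≈ 6.05%; labor force participation rate ≈ 68.20%.

Employed = 152.42 + 38.25 + 4.29 = 194.96 million (anyone who worked, including part-time for economic reasons, counts as employed).
Unemployed = 12.55 million.
Labor force = 194.96 + 12.55 = 207.51 million.
Not in labor force = 11.71 + 15.16 + 69.88 = 96.75 million (those not working and not actively searching are outside the labor force).
Civilian working-age population = 207.51 + 96.75 = 304.26 million.
Unemployment rate = 12.55 / 207.51 = 6.05%.
Labor force participation rate = 207.51 / 304.26 = 68.20%.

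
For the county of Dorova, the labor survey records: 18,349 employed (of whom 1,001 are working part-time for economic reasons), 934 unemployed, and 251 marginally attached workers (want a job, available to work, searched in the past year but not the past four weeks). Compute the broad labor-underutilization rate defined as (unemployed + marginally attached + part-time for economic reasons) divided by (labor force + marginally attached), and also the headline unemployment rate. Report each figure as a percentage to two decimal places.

Labor force = 18,349 + 934 = 19,283.
Numerator = 934 + 251 + 1,001 = 2,186.
Denominator = 19,283 + 251 = 19,534.
Broad rate = 2,186 / 19,534 = 11.19%.
Headline unemployment rate = 934 / 19,283 = 4.84%.

Broad underutilization rate ≈ 11.19%; headline unemployment rate ≈ 4.84%.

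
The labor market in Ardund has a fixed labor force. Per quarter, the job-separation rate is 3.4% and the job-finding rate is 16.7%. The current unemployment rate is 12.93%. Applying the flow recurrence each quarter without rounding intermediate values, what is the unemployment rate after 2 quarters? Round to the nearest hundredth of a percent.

Unemployment rate after two quarters ≈ 14.37%.

With a fixed labor force, u_{t+1} = u_t + s·(1−u_t) − f·u_t = u_t·(1−s−f) + s.
Here 1−s−f = 0.799 and s = 0.034.
u_1 = 0.129300 × 0.799 + 0.034 = 0.137311.
u_2 = 0.137311 × 0.799 + 0.034 = 0.143711.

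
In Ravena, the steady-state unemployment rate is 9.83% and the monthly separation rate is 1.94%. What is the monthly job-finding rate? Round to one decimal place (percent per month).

Job-finding rate ≈ 17.8% per month.

From u* = s/(s+f): f = s·(1−u)/u.
f = 1.94 × (1 − 0.0983) / 0.0983 = 1.7493 / 0.0983 ≈ 17.8% per month.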